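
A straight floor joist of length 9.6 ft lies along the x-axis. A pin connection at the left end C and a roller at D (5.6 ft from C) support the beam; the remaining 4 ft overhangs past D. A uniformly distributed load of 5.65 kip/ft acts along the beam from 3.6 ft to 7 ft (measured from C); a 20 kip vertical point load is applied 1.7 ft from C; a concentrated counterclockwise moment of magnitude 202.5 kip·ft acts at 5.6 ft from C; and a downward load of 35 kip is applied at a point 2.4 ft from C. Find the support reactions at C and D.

C_x = 0, C_y = 71.12 kip, D_y = 3.092 kip

Resultant of the distributed load: 5.65 × 3.4 = 19.21 kip at 5.3 ft from C.
ΣM about C: D_y·5.6 − (5.65·3.4)·5.3 − 20·1.7 + 202.5 − 35·2.4 = 0 → D_y = 17.313/5.6 = 3.09161 ≈ 3.092 kip.
ΣF_y = 0: C_y + 3.09161 − 5.65·3.4 − 20 − 35 = 0 → C_y = 71.12 kip.
ΣF_x = 0: no horizontal applied forces, so C_x = 0.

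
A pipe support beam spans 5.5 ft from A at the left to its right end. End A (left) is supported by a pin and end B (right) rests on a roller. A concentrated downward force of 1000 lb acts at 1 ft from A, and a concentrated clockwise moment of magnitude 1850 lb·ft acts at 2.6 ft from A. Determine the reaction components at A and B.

A_x = 0, A_y = 481.8 lb, B_y = 518.2 lb

Taking moments about A: B_y·5.5 − 1000·1 − 1850 = 0 → B_y = 2850/5.5 = 518.182 ≈ 518.2 lb.
ΣF_y = 0: A_y + 518.182 − 1000 = 0 → A_y = 481.8 lb.
ΣF_x = 0: no horizontal applied forces, so A_x = 0.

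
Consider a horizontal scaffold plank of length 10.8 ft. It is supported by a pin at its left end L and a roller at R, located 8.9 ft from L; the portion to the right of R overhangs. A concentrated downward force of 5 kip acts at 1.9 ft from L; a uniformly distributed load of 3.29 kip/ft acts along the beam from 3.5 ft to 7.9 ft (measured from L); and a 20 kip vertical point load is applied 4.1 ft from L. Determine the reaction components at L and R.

Resultant of the distributed load: 3.29 × 4.4 = 14.476 kip at 5.7 ft from L.
Moments about L: R_y·8.9 − 5·1.9 − (3.29·4.4)·5.7 − 20·4.1 = 0 → R_y = 174.0132/8.9 = 19.552 ≈ 19.55 kip.
ΣF_y = 0: L_y + 19.552 − 5 − 3.29·4.4 − 20 = 0 → L_y = 19.92 kip.
ΣF_x = 0: no horizontal applied forces, so L_x = 0.

L_x = 0, L_y = 19.92 kip, R_y = 19.55 kip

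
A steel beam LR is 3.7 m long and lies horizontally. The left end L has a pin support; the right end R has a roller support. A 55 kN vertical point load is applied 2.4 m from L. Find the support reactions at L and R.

L_x = 0, L_y = 19.32 kN, R_y = 35.68 kN

Taking moments about L: R_y·3.7 − 55·2.4 = 0 → R_y = 132/3.7 = 35.6757 ≈ 35.68 kN.
ΣF_y = 0: L_y + 35.6757 − 55 = 0 → L_y = 19.32 kN.
ΣF_x = 0: no horizontal applied forces, so L_x = 0.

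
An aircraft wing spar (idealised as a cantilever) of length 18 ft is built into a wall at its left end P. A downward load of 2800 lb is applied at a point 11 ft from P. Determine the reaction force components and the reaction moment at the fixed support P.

P_x = 0, P_y = 2800 lb, M_P = 30800 lb·ft

ΣF_x = 0: P_x = 0.
ΣF_y = 0: P_y − 2800 = 0 → P_y = 2800 lb.
ΣM about P: M_P − 2800·11 = 0 → M_P = 30800 lb·ft.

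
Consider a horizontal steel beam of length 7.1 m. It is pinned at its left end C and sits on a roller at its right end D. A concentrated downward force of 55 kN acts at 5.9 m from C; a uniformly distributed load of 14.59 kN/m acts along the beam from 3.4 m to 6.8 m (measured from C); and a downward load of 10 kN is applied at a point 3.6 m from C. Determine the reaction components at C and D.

C_x = 0, C_y = 28.20 kN, D_y = 86.41 kN

Resultant of the distributed load: 14.59 × 3.4 = 49.606 kN at 5.1 m from C.
ΣM about C: D_y·7.1 − 55·5.9 − (14.59·3.4)·5.1 − 10·3.6 = 0 → D_y = 613.4906/7.1 = 86.4071 ≈ 86.41 kN.
ΣF_y = 0: C_y + 86.4071 − 55 − 14.59·3.4 − 10 = 0 → C_y = 28.20 kN.
ΣF_x = 0: no horizontal applied forces, so C_x = 0.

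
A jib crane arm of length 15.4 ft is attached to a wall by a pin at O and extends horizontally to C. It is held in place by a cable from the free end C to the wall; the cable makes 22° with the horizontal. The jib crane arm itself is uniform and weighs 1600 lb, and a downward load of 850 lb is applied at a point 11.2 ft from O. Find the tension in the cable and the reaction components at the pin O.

T = 3786 lb, O_x = 3510 lb, O_y = 1032 lb

ΣM about O: T·sin22°·15.4 − 1600·7.7 − 850·11.2 = 0 → T = 21840/(15.4·0.374607) = 3785.79 ≈ 3786 lb.
ΣF_x = 0: O_x − T·cos22° = 0 → O_x = 3785.79 × 0.927184 = 3510 lb.
ΣF_y = 0: O_y + T·sin22° − 1600 − 850 = 0 → O_y = 2450 − 3785.79 × 0.374607 = 1032 lb.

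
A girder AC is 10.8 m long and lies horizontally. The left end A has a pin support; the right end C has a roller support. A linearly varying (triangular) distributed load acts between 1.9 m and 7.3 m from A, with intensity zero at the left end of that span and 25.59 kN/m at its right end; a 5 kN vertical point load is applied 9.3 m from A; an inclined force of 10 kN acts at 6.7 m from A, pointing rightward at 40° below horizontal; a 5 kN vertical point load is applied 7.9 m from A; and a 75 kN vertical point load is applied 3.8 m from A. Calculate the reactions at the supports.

A_x = -7.660 kN, A_y = 87.00 kN, C_y = 73.53 kN

Resultant of the triangular load: ½ × 25.59 × 5.4 = 69.093 kN, acting at 5.5 m from A (one-third of the span from the peak).
ΣM about A: C_y·10.8 − (½·25.59·5.4)·5.5 − 5·9.3 − 10·sin40°·6.7 − 5·7.9 − 75·3.8 = 0 → C_y = 794.078/10.8 = 73.5257 ≈ 73.53 kN.
ΣF_y = 0: A_y + 73.5257 − ½·25.59·5.4 − 5 − 10·sin40° − 5 − 75 = 0 → A_y = 87.00 kN.
ΣF_x = 0: A_x + 10·cos40° = 0 → A_x = -7.660 kN.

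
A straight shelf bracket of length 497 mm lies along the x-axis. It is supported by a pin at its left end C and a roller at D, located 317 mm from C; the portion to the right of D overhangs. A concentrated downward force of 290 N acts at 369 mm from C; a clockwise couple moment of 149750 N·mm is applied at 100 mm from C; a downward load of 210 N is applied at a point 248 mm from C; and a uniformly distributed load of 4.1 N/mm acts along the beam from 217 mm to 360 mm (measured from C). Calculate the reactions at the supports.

Resultant of the distributed load: 4.1 × 143 = 586.3 N at 288.5 mm from C.
Taking moments about C: D_y·317 − 290·369 − 149750 − 210·248 − (4.1·143)·288.5 = 0 → D_y = 477987.55/317 = 1507.85 ≈ 1508 N.
ΣF_y = 0: C_y + 1507.85 − 290 − 210 − 4.1·143 = 0 → C_y = -421.5 N.
ΣF_x = 0: no horizontal applied forces, so C_x = 0.

C_x = 0, C_y = -421.5 N, D_y = 1508 N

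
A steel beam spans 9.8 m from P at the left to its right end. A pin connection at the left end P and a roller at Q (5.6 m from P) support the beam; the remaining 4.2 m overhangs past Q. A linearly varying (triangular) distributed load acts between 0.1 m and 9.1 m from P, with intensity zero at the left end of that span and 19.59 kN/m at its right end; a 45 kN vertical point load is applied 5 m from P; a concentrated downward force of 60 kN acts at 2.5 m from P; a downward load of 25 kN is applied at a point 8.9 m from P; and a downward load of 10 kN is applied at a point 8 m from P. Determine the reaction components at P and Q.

Resultant of the triangular load: ½ × 19.59 × 9 = 88.155 kN, acting at 6.1 m from P (one-third of the span from the peak).
Taking moments about P: Q_y·5.6 − (½·19.59·9)·6.1 − 45·5 − 60·2.5 − 25·8.9 − 10·8 = 0 → Q_y = 1215.2455/5.6 = 217.008 ≈ 217.0 kN.
ΣF_y = 0: P_y + 217.008 − ½·19.59·9 − 45 − 60 − 25 − 10 = 0 → P_y = 11.15 kN.
ΣF_x = 0: no horizontal applied forces, so P_x = 0.

P_x = 0, P_y = 11.15 kN, Q_y = 217.0 kN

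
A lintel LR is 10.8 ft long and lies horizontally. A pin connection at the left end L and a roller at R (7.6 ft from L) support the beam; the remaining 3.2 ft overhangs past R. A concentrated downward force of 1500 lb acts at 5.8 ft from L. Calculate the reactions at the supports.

L_x = 0, L_y = 355.3 lb, R_y = 1145 lb

ΣM about L: R_y·7.6 − 1500·5.8 = 0 → R_y = 8700/7.6 = 1144.74 ≈ 1145 lb.
ΣF_y = 0: L_y + 1144.74 − 1500 = 0 → L_y = 355.3 lb.
ΣF_x = 0: no horizontal applied forces, so L_x = 0.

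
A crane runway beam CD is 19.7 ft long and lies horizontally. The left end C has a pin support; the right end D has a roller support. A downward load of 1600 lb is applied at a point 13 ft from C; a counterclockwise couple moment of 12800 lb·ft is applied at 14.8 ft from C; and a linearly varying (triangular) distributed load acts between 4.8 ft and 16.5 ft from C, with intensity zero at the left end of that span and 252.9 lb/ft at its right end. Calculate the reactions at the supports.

Resultant of the triangular load: ½ × 252.9 × 11.7 = 1479.465 lb, acting at 12.6 ft from C (one-third of the span from the peak).
Moments about C: D_y·19.7 − 1600·13 + 12800 − (½·252.9·11.7)·12.6 = 0 → D_y = 26641.259/19.7 = 1352.35 ≈ 1352 lb.
ΣF_y = 0: C_y + 1352.35 − 1600 − ½·252.9·11.7 = 0 → C_y = 1727 lb.
ΣF_x = 0: no horizontal applied forces, so C_x = 0.

C_x = 0, C_y = 1727 lb, D_y = 1352 lb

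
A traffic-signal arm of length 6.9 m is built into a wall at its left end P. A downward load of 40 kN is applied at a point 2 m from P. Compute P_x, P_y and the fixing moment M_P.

P_x = 0, P_y = 40.00 kN, M_P = 80.00 kN·m

ΣF_x = 0: P_x = 0.
ΣF_y = 0: P_y − 40 = 0 → P_y = 40.00 kN.
ΣM about P: M_P − 40·2 = 0 → M_P = 80.00 kN·m.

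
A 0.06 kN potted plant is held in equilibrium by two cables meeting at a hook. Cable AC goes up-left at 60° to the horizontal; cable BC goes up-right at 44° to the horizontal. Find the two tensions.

T_AC = 0.04448 kN, T_BC = 0.03092 kN

ΣF_x = 0: −T_AC·cos60° + T_BC·cos44° = 0 → T_BC = 0.695082·T_AC.
ΣF_y = 0: T_AC·sin60° + T_BC·sin44° = 0.06.
Substitute: T_AC·(0.866025 + 0.695082·0.694658) = 0.06 → T_AC = 0.0444817 ≈ 0.04448 kN.
Then T_BC = 0.695082 × 0.0444817 = 0.03092 kN.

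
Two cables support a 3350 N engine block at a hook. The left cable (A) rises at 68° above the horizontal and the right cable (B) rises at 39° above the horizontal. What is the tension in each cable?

ΣF_x = 0: −T_A·cos68° + T_B·cos39° = 0 → T_B = 0.482029·T_A.
ΣF_y = 0: T_A·sin68° + T_B·sin39° = 3350.
Substitute: T_A·(0.927184 + 0.482029·0.62932) = 3350 → T_A = 2722.39 ≈ 2722 N.
Then T_B = 0.482029 × 2722.39 = 1312 N.

T_A = 2722 N, T_B = 1312 N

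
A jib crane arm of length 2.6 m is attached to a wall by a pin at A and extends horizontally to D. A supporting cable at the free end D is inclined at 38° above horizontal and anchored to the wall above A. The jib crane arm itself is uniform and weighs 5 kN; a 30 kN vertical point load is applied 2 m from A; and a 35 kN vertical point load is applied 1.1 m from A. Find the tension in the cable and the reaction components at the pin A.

T = 65.60 kN, A_x = 51.69 kN, A_y = 29.62 kN

ΣM about A: T·sin38°·2.6 − 5·1.3 − 30·2 − 35·1.1 = 0 → T = 105/(2.6·0.615661) = 65.5955 ≈ 65.60 kN.
ΣF_x = 0: A_x − T·cos38° = 0 → A_x = 65.5955 × 0.788011 = 51.69 kN.
ΣF_y = 0: A_y + T·sin38° − 5 − 30 − 35 = 0 → A_y = 70 − 65.5955 × 0.615661 = 29.62 kN.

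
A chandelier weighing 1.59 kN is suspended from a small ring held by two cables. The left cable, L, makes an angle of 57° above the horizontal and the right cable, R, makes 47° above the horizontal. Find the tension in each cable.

ΣF_x = 0: −T_L·cos57° + T_R·cos47° = 0 → T_R = 0.798593·T_L.
ΣF_y = 0: T_L·sin57° + T_R·sin47° = 1.59.
Substitute: T_L·(0.838671 + 0.798593·0.731354) = 1.59 → T_L = 1.11757 ≈ 1.118 kN.
Then T_R = 0.798593 × 1.11757 = 0.8925 kN.

T_L = 1.118 kN, T_R = 0.8925 kN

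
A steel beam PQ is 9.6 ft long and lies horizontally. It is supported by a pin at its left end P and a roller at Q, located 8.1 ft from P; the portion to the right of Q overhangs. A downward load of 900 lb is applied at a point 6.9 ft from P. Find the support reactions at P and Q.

P_x = 0, P_y = 133.3 lb, Q_y = 766.7 lb

Taking moments about P: Q_y·8.1 − 900·6.9 = 0 → Q_y = 6210/8.1 = 766.667 ≈ 766.7 lb.
ΣF_y = 0: P_y + 766.667 − 900 = 0 → P_y = 133.3 lb.
ΣF_x = 0: no horizontal applied forces, so P_x = 0.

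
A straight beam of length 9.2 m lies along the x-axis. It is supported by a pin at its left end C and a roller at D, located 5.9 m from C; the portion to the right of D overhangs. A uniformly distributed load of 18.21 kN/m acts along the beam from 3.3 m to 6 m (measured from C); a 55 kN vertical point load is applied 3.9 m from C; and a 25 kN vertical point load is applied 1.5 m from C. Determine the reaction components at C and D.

Resultant of the distributed load: 18.21 × 2.7 = 49.167 kN at 4.65 m from C.
Moments about C: D_y·5.9 − (18.21·2.7)·4.65 − 55·3.9 − 25·1.5 = 0 → D_y = 480.62655/5.9 = 81.4621 ≈ 81.46 kN.
ΣF_y = 0: C_y + 81.4621 − 18.21·2.7 − 55 − 25 = 0 → C_y = 47.70 kN.
ΣF_x = 0: no horizontal applied forces, so C_x = 0.

C_x = 0, C_y = 47.70 kN, D_y = 81.46 kN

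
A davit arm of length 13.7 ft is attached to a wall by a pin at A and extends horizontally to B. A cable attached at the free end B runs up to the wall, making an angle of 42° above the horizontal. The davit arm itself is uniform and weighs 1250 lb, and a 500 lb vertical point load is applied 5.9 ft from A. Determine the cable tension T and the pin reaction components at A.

T = 1256 lb, A_x = 933.3 lb, A_y = 909.7 lb

ΣM about A: T·sin42°·13.7 − 1250·6.85 − 500·5.9 = 0 → T = 11512.5/(13.7·0.669131) = 1255.85 ≈ 1256 lb.
ΣF_x = 0: A_x − T·cos42° = 0 → A_x = 1255.85 × 0.743145 = 933.3 lb.
ΣF_y = 0: A_y + T·sin42° − 1250 − 500 = 0 → A_y = 1750 − 1255.85 × 0.669131 = 909.7 lb.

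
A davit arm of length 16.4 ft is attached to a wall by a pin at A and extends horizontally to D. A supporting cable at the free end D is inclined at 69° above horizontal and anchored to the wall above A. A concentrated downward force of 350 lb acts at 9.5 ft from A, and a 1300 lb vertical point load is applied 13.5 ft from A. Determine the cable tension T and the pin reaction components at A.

ΣM about A: T·sin69°·16.4 − 350·9.5 − 1300·13.5 = 0 → T = 20875/(16.4·0.93358) = 1363.42 ≈ 1363 lb.
ΣF_x = 0: A_x − T·cos69° = 0 → A_x = 1363.42 × 0.358368 = 488.6 lb.
ΣF_y = 0: A_y + T·sin69° − 350 − 1300 = 0 → A_y = 1650 − 1363.42 × 0.93358 = 377.1 lb.

T = 1363 lb, A_x = 488.6 lb, A_y = 377.1 lb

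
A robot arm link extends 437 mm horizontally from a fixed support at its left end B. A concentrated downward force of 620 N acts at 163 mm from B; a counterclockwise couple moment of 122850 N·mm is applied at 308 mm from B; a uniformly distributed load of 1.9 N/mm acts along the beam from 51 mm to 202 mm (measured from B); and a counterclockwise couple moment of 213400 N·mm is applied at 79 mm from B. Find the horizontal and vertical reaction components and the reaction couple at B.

B_x = 0, B_y = 906.9 N, M_B = -198900 N·mm

Resultant of the distributed load: 1.9 × 151 = 286.9 N at 126.5 mm from B.
ΣF_x = 0: B_x = 0.
ΣF_y = 0: B_y − 620 − 1.9·151 = 0 → B_y = 906.9 N.
ΣM about B: M_B − 620·163 + 122850 − (1.9·151)·126.5 + 213400 = 0 → M_B = -198900 N·mm.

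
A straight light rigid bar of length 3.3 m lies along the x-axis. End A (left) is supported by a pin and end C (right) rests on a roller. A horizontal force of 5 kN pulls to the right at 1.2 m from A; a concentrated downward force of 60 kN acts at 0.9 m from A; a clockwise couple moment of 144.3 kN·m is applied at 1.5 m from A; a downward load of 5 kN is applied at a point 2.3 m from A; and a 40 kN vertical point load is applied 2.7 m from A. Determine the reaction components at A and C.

A_x = -5.000 kN, A_y = 8.697 kN, C_y = 96.30 kN

Moments about A: C_y·3.3 − 60·0.9 − 144.3 − 5·2.3 − 40·2.7 = 0 → C_y = 317.8/3.3 = 96.303 ≈ 96.30 kN.
ΣF_y = 0: A_y + 96.303 − 60 − 5 − 40 = 0 → A_y = 8.697 kN.
ΣF_x = 0: A_x + 5 = 0 → A_x = -5.000 kN.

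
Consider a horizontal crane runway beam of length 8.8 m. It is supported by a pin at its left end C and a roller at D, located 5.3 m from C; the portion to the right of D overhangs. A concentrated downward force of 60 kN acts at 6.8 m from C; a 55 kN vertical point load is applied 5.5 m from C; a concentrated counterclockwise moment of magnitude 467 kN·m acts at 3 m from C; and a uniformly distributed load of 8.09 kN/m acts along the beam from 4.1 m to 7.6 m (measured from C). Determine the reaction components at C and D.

C_x = 0, C_y = 66.12 kN, D_y = 77.20 kN

Resultant of the distributed load: 8.09 × 3.5 = 28.315 kN at 5.85 m from C.
ΣM about C: D_y·5.3 − 60·6.8 − 55·5.5 + 467 − (8.09·3.5)·5.85 = 0 → D_y = 409.14275/5.3 = 77.1967 ≈ 77.20 kN.
ΣF_y = 0: C_y + 77.1967 − 60 − 55 − 8.09·3.5 = 0 → C_y = 66.12 kN.
ΣF_x = 0: no horizontal applied forces, so C_x = 0.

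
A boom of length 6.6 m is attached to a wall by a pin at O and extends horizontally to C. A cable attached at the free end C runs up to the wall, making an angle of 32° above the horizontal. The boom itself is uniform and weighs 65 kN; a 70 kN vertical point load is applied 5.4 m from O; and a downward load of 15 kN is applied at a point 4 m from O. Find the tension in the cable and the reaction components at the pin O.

ΣM about O: T·sin32°·6.6 − 65·3.3 − 70·5.4 − 15·4 = 0 → T = 652.5/(6.6·0.529919) = 186.564 ≈ 186.6 kN.
ΣF_x = 0: O_x − T·cos32° = 0 → O_x = 186.564 × 0.848048 = 158.2 kN.
ΣF_y = 0: O_y + T·sin32° − 65 − 70 − 15 = 0 → O_y = 150 − 186.564 × 0.529919 = 51.14 kN.

T = 186.6 kN, O_x = 158.2 kN, O_y = 51.14 kN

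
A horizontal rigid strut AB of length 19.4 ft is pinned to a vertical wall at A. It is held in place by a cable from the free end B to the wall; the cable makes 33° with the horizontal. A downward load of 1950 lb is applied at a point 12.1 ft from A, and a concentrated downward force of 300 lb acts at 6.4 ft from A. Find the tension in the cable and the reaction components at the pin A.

ΣM about A: T·sin33°·19.4 − 1950·12.1 − 300·6.4 = 0 → T = 25515/(19.4·0.544639) = 2414.82 ≈ 2415 lb.
ΣF_x = 0: A_x − T·cos33° = 0 → A_x = 2414.82 × 0.838671 = 2025 lb.
ΣF_y = 0: A_y + T·sin33° − 1950 − 300 = 0 → A_y = 2250 − 2414.82 × 0.544639 = 934.8 lb.

T = 2415 lb, A_x = 2025 lb, A_y = 934.8 lb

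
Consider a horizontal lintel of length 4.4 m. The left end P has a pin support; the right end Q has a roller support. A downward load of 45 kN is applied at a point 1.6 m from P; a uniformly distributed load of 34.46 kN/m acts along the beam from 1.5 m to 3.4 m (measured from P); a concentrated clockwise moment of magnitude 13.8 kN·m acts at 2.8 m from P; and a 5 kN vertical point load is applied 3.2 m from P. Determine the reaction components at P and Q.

P_x = 0, P_y = 55.88 kN, Q_y = 59.59 kN

Resultant of the distributed load: 34.46 × 1.9 = 65.474 kN at 2.45 m from P.
Taking moments about P: Q_y·4.4 − 45·1.6 − (34.46·1.9)·2.45 − 13.8 − 5·3.2 = 0 → Q_y = 262.2113/4.4 = 59.5935 ≈ 59.59 kN.
ΣF_y = 0: P_y + 59.5935 − 45 − 34.46·1.9 − 5 = 0 → P_y = 55.88 kN.
ΣF_x = 0: no horizontal applied forces, so P_x = 0.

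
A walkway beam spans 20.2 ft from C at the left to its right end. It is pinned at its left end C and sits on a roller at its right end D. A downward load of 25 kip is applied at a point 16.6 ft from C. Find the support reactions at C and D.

Taking moments about C: D_y·20.2 − 25·16.6 = 0 → D_y = 415/20.2 = 20.5446 ≈ 20.54 kip.
ΣF_y = 0: C_y + 20.5446 − 25 = 0 → C_y = 4.455 kip.
ΣF_x = 0: no horizontal applied forces, so C_x = 0.

C_x = 0, C_y = 4.455 kip, D_y = 20.54 kip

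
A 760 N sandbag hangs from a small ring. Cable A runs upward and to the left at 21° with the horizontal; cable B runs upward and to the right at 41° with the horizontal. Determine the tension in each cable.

T_A = 649.6 N, T_B = 803.6 N

ΣF_x = 0: −T_A·cos21° + T_B·cos41° = 0 → T_B = 1.23701·T_A.
ΣF_y = 0: T_A·sin21° + T_B·sin41° = 760.
Substitute: T_A·(0.358368 + 1.23701·0.656059) = 760 → T_A = 649.617 ≈ 649.6 N.
Then T_B = 1.23701 × 649.617 = 803.6 N.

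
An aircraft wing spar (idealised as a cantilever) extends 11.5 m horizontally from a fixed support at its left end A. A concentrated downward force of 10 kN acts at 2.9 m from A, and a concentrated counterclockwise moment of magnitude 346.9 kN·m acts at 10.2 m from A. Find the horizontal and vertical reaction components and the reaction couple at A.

ΣF_x = 0: A_x = 0.
ΣF_y = 0: A_y − 10 = 0 → A_y = 10.00 kN.
ΣM about A: M_A − 10·2.9 + 346.9 = 0 → M_A = -317.9 kN·m.

A_x = 0, A_y = 10.00 kN, M_A = -317.9 kN·m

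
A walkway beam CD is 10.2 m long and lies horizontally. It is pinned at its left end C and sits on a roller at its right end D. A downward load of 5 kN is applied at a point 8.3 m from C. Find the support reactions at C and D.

Moments about C: D_y·10.2 − 5·8.3 = 0 → D_y = 41.5/10.2 = 4.06863 ≈ 4.069 kN.
ΣF_y = 0: C_y + 4.06863 − 5 = 0 → C_y = 0.9314 kN.
ΣF_x = 0: no horizontal applied forces, so C_x = 0.

C_x = 0, C_y = 0.9314 kN, D_y = 4.069 kN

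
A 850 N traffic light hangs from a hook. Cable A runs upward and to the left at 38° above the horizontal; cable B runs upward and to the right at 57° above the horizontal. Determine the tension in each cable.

T_A = 464.7 N, T_B = 672.4 N

ΣF_x = 0: −T_A·cos38° + T_B·cos57° = 0 → T_B = 1.44685·T_A.
ΣF_y = 0: T_A·sin38° + T_B·sin57° = 850.
Substitute: T_A·(0.615661 + 1.44685·0.838671) = 850 → T_A = 464.711 ≈ 464.7 N.
Then T_B = 1.44685 × 464.711 = 672.4 N.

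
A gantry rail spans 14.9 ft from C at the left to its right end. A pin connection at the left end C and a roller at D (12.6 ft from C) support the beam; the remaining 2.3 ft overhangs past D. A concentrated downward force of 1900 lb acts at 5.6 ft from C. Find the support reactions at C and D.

ΣM about C: D_y·12.6 − 1900·5.6 = 0 → D_y = 10640/12.6 = 844.444 ≈ 844.4 lb.
ΣF_y = 0: C_y + 844.444 − 1900 = 0 → C_y = 1056 lb.
ΣF_x = 0: no horizontal applied forces, so C_x = 0.

C_x = 0, C_y = 1056 lb, D_y = 844.4 lb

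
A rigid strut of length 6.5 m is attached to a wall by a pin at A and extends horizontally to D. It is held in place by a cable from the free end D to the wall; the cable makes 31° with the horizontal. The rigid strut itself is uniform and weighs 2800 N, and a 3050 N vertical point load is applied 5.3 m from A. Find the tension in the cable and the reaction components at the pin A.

T = 7547 N, A_x = 6469 N, A_y = 1963 N

ΣM about A: T·sin31°·6.5 − 2800·3.25 − 3050·5.3 = 0 → T = 25265/(6.5·0.515038) = 7546.87 ≈ 7547 N.
ΣF_x = 0: A_x − T·cos31° = 0 → A_x = 7546.87 × 0.857167 = 6469 N.
ΣF_y = 0: A_y + T·sin31° − 2800 − 3050 = 0 → A_y = 5850 − 7546.87 × 0.515038 = 1963 N.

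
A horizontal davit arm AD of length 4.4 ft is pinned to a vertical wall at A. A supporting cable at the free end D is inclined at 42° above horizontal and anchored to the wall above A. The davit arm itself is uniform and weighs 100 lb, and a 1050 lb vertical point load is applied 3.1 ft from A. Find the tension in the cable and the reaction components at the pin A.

T = 1180 lb, A_x = 877.1 lb, A_y = 360.2 lb

ΣM about A: T·sin42°·4.4 − 100·2.2 − 1050·3.1 = 0 → T = 3475/(4.4·0.669131) = 1180.3 ≈ 1180 lb.
ΣF_x = 0: A_x − T·cos42° = 0 → A_x = 1180.3 × 0.743145 = 877.1 lb.
ΣF_y = 0: A_y + T·sin42° − 100 − 1050 = 0 → A_y = 1150 − 1180.3 × 0.669131 = 360.2 lb.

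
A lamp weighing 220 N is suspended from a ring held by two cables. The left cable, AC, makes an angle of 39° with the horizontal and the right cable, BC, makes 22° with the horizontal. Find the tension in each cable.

T_AC = 233.2 N, T_BC = 195.5 N

ΣF_x = 0: −T_AC·cos39° + T_BC·cos22° = 0 → T_BC = 0.838179·T_AC.
ΣF_y = 0: T_AC·sin39° + T_BC·sin22° = 220.
Substitute: T_AC·(0.62932 + 0.838179·0.374607) = 220 → T_AC = 233.222 ≈ 233.2 N.
Then T_BC = 0.838179 × 233.222 = 195.5 N.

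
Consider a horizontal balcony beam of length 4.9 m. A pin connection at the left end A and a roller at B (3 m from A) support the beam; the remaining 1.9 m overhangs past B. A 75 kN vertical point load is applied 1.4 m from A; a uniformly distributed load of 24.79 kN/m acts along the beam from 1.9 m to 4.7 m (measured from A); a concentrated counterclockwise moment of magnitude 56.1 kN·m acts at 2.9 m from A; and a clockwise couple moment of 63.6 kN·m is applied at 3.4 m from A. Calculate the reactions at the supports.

Resultant of the distributed load: 24.79 × 2.8 = 69.412 kN at 3.3 m from A.
Taking moments about A: B_y·3 − 75·1.4 − (24.79·2.8)·3.3 + 56.1 − 63.6 = 0 → B_y = 341.5596/3 = 113.853 ≈ 113.9 kN.
ΣF_y = 0: A_y + 113.853 − 75 − 24.79·2.8 = 0 → A_y = 30.56 kN.
ΣF_x = 0: no horizontal applied forces, so A_x = 0.

A_x = 0, A_y = 30.56 kN, B_y = 113.9 kN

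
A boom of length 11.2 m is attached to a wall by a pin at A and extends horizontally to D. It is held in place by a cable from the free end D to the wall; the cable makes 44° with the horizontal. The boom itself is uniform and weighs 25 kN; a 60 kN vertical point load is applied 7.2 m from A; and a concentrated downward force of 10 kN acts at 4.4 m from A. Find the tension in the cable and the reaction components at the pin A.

T = 79.18 kN, A_x = 56.95 kN, A_y = 40.00 kN

ΣM about A: T·sin44°·11.2 − 25·5.6 − 60·7.2 − 10·4.4 = 0 → T = 616/(11.2·0.694658) = 79.1757 ≈ 79.18 kN.
ΣF_x = 0: A_x − T·cos44° = 0 → A_x = 79.1757 × 0.71934 = 56.95 kN.
ΣF_y = 0: A_y + T·sin44° − 25 − 60 − 10 = 0 → A_y = 95 − 79.1757 × 0.694658 = 40.00 kN.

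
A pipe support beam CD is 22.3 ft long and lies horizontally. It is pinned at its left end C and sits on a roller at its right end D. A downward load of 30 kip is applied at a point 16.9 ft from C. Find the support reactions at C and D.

ΣM about C: D_y·22.3 − 30·16.9 = 0 → D_y = 507/22.3 = 22.7354 ≈ 22.74 kip.
ΣF_y = 0: C_y + 22.7354 − 30 = 0 → C_y = 7.265 kip.
ΣF_x = 0: no horizontal applied forces, so C_x = 0.

C_x = 0, C_y = 7.265 kip, D_y = 22.74 kip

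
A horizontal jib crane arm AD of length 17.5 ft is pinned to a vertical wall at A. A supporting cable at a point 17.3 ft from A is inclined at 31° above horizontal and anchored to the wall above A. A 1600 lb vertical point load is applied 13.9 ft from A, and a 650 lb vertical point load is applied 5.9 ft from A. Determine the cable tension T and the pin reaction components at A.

T = 2926 lb, A_x = 2508 lb, A_y = 742.8 lb

ΣM about A: T·sin31°·17.3 − 1600·13.9 − 650·5.9 = 0 → T = 26075/(17.3·0.515038) = 2926.44 ≈ 2926 lb.
ΣF_x = 0: A_x − T·cos31° = 0 → A_x = 2926.44 × 0.857167 = 2508 lb.
ΣF_y = 0: A_y + T·sin31° − 1600 − 650 = 0 → A_y = 2250 − 2926.44 × 0.515038 = 742.8 lb.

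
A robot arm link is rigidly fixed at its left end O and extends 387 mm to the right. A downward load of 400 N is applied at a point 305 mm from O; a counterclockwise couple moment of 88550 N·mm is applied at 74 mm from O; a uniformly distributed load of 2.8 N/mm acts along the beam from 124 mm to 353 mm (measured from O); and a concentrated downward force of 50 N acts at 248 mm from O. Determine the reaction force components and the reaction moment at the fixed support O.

Resultant of the distributed load: 2.8 × 229 = 641.2 N at 238.5 mm from O.
ΣF_x = 0: O_x = 0.
ΣF_y = 0: O_y − 400 − 2.8·229 − 50 = 0 → O_y = 1091 N.
ΣM about O: M_O − 400·305 + 88550 − (2.8·229)·238.5 − 50·248 = 0 → M_O = 198800 N·mm.

O_x = 0, O_y = 1091 N, M_O = 198800 N·mm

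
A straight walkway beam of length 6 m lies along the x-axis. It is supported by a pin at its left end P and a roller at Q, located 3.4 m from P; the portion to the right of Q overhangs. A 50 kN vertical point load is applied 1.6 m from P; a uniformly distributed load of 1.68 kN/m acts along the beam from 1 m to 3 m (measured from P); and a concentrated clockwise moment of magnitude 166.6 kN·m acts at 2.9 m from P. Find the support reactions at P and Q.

Resultant of the distributed load: 1.68 × 2 = 3.36 kN at 2 m from P.
ΣM about P: Q_y·3.4 − 50·1.6 − (1.68·2)·2 − 166.6 = 0 → Q_y = 253.32/3.4 = 74.5059 ≈ 74.51 kN.
ΣF_y = 0: P_y + 74.5059 − 50 − 1.68·2 = 0 → P_y = -21.15 kN.
ΣF_x = 0: no horizontal applied forces, so P_x = 0.

P_x = 0, P_y = -21.15 kN, Q_y = 74.51 kN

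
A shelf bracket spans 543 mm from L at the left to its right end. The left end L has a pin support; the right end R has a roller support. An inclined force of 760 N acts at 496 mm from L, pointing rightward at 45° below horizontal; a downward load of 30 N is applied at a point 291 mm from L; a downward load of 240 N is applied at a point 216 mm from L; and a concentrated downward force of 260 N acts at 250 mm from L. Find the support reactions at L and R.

L_x = -537.4 N, L_y = 345.3 N, R_y = 722.1 N

Taking moments about L: R_y·543 − 760·sin45°·496 − 30·291 − 240·216 − 260·250 = 0 → R_y = 392121/543 = 722.138 ≈ 722.1 N.
ΣF_y = 0: L_y + 722.138 − 760·sin45° − 30 − 240 − 260 = 0 → L_y = 345.3 N.
ΣF_x = 0: L_x + 760·cos45° = 0 → L_x = -537.4 N.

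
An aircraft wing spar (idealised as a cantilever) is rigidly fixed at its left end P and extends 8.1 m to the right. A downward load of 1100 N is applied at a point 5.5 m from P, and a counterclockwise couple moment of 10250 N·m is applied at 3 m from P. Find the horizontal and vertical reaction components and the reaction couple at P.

P_x = 0, P_y = 1100 N, M_P = -4200 N·m

ΣF_x = 0: P_x = 0.
ΣF_y = 0: P_y − 1100 = 0 → P_y = 1100 N.
ΣM about P: M_P − 1100·5.5 + 10250 = 0 → M_P = -4200 N·m.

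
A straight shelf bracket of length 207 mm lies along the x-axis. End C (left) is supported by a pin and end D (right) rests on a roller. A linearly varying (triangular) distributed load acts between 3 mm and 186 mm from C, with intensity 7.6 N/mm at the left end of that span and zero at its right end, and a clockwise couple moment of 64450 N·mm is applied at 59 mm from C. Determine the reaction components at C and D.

C_x = 0, C_y = 169.0 N, D_y = 526.4 N

Resultant of the triangular load: ½ × 7.6 × 183 = 695.4 N, acting at 64 mm from C (one-third of the span from the peak).
Taking moments about C: D_y·207 − (½·7.6·183)·64 − 64450 = 0 → D_y = 108955.6/207 = 526.356 ≈ 526.4 N.
ΣF_y = 0: C_y + 526.356 − ½·7.6·183 = 0 → C_y = 169.0 N.
ΣF_x = 0: no horizontal applied forces, so C_x = 0.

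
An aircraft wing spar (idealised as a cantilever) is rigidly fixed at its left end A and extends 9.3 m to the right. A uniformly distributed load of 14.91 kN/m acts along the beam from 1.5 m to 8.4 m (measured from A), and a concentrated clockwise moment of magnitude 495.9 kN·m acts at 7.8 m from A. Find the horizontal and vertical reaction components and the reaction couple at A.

Resultant of the distributed load: 14.91 × 6.9 = 102.879 kN at 4.95 m from A.
ΣF_x = 0: A_x = 0.
ΣF_y = 0: A_y − 14.91·6.9 = 0 → A_y = 102.9 kN.
ΣM about A: M_A − (14.91·6.9)·4.95 − 495.9 = 0 → M_A = 1005 kN·m.

A_x = 0, A_y = 102.9 kN, M_A = 1005 kN·m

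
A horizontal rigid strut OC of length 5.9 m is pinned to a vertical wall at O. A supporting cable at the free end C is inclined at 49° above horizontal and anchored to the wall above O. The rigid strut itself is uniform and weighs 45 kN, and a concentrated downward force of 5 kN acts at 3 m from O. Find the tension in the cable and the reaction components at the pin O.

T = 33.18 kN, O_x = 21.77 kN, O_y = 24.96 kN

ΣM about O: T·sin49°·5.9 − 45·2.95 − 5·3 = 0 → T = 147.75/(5.9·0.75471) = 33.1815 ≈ 33.18 kN.
ΣF_x = 0: O_x − T·cos49° = 0 → O_x = 33.1815 × 0.656059 = 21.77 kN.
ΣF_y = 0: O_y + T·sin49° − 45 − 5 = 0 → O_y = 50 − 33.1815 × 0.75471 = 24.96 kN.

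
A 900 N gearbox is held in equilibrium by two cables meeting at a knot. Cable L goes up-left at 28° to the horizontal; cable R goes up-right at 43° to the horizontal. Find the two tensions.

ΣF_x = 0: −T_L·cos28° + T_R·cos43° = 0 → T_R = 1.20728·T_L.
ΣF_y = 0: T_L·sin28° + T_R·sin43° = 900.
Substitute: T_L·(0.469472 + 1.20728·0.681998) = 900 → T_L = 696.145 ≈ 696.1 N.
Then T_R = 1.20728 × 696.145 = 840.4 N.

T_L = 696.1 N, T_R = 840.4 N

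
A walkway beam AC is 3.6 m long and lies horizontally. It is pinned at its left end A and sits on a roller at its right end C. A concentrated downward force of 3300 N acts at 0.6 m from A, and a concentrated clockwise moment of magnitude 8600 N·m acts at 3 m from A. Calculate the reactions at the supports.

A_x = 0, A_y = 361.1 N, C_y = 2939 N

ΣM about A: C_y·3.6 − 3300·0.6 − 8600 = 0 → C_y = 10580/3.6 = 2938.89 ≈ 2939 N.
ΣF_y = 0: A_y + 2938.89 − 3300 = 0 → A_y = 361.1 N.
ΣF_x = 0: no horizontal applied forces, so A_x = 0.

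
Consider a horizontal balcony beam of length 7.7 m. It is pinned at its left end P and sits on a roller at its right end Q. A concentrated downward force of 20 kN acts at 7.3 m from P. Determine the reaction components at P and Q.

P_x = 0, P_y = 1.039 kN, Q_y = 18.96 kN

ΣM about P: Q_y·7.7 − 20·7.3 = 0 → Q_y = 146/7.7 = 18.961 ≈ 18.96 kN.
ΣF_y = 0: P_y + 18.961 − 20 = 0 → P_y = 1.039 kN.
ΣF_x = 0: no horizontal applied forces, so P_x = 0.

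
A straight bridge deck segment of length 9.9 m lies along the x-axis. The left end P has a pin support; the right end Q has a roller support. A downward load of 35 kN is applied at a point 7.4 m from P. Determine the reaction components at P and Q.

P_x = 0, P_y = 8.838 kN, Q_y = 26.16 kN

ΣM about P: Q_y·9.9 − 35·7.4 = 0 → Q_y = 259/9.9 = 26.1616 ≈ 26.16 kN.
ΣF_y = 0: P_y + 26.1616 − 35 = 0 → P_y = 8.838 kN.
ΣF_x = 0: no horizontal applied forces, so P_x = 0.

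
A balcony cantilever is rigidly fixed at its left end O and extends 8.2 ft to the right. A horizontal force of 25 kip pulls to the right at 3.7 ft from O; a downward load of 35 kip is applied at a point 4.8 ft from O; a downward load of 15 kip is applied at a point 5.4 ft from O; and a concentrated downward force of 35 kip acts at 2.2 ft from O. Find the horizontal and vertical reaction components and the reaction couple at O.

ΣF_x = 0: O_x + 25 = 0 → O_x = -25.00 kip.
ΣF_y = 0: O_y − 35 − 15 − 35 = 0 → O_y = 85.00 kip.
ΣM about O: M_O − 35·4.8 − 15·5.4 − 35·2.2 = 0 → M_O = 326.0 kip·ft.

O_x = -25.00 kip, O_y = 85.00 kip, M_O = 326.0 kip·ft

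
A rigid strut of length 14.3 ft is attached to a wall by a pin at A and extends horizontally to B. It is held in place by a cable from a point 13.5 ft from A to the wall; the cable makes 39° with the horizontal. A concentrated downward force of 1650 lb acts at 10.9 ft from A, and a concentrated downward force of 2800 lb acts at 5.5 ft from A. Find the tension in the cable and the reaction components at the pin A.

T = 3930 lb, A_x = 3054 lb, A_y = 1977 lb

ΣM about A: T·sin39°·13.5 − 1650·10.9 − 2800·5.5 = 0 → T = 33385/(13.5·0.62932) = 3929.58 ≈ 3930 lb.
ΣF_x = 0: A_x − T·cos39° = 0 → A_x = 3929.58 × 0.777146 = 3054 lb.
ΣF_y = 0: A_y + T·sin39° − 1650 − 2800 = 0 → A_y = 4450 − 3929.58 × 0.62932 = 1977 lb.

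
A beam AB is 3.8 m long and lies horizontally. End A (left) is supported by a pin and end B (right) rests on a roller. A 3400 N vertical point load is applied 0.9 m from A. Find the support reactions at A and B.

ΣM about A: B_y·3.8 − 3400·0.9 = 0 → B_y = 3060/3.8 = 805.263 ≈ 805.3 N.
ΣF_y = 0: A_y + 805.263 − 3400 = 0 → A_y = 2595 N.
ΣF_x = 0: no horizontal applied forces, so A_x = 0.

A_x = 0, A_y = 2595 N, B_y = 805.3 N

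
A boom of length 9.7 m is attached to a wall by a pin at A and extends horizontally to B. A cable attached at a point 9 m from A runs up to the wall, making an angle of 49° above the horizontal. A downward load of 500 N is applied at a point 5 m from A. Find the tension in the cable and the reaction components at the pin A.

T = 368.1 N, A_x = 241.5 N, A_y = 222.2 N

ΣM about A: T·sin49°·9 − 500·5 = 0 → T = 2500/(9·0.75471) = 368.059 ≈ 368.1 N.
ΣF_x = 0: A_x − T·cos49° = 0 → A_x = 368.059 × 0.656059 = 241.5 N.
ΣF_y = 0: A_y + T·sin49° − 500 = 0 → A_y = 500 − 368.059 × 0.75471 = 222.2 N.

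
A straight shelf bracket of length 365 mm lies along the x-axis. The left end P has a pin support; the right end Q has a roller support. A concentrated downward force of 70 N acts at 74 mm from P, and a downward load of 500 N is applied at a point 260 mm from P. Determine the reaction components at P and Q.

P_x = 0, P_y = 199.6 N, Q_y = 370.4 N

Moments about P: Q_y·365 − 70·74 − 500·260 = 0 → Q_y = 135180/365 = 370.356 ≈ 370.4 N.
ΣF_y = 0: P_y + 370.356 − 70 − 500 = 0 → P_y = 199.6 N.
ΣF_x = 0: no horizontal applied forces, so P_x = 0.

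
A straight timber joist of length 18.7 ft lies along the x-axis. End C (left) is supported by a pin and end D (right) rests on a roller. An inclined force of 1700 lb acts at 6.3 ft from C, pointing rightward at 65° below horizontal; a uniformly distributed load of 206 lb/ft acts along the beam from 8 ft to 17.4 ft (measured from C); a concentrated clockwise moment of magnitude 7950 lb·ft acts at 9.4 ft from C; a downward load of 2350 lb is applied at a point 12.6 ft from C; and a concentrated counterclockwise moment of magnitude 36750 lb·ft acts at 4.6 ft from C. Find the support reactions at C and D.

C_x = -718.5 lb, C_y = 3950 lb, D_y = 1877 lb

Resultant of the distributed load: 206 × 9.4 = 1936.4 lb at 12.7 ft from C.
Moments about C: D_y·18.7 − 1700·sin65°·6.3 − (206·9.4)·12.7 − 7950 − 2350·12.6 + 36750 = 0 → D_y = 35108.8/18.7 = 1877.48 ≈ 1877 lb.
ΣF_y = 0: C_y + 1877.48 − 1700·sin65° − 206·9.4 − 2350 = 0 → C_y = 3950 lb.
ΣF_x = 0: C_x + 1700·cos65° = 0 → C_x = -718.5 lb.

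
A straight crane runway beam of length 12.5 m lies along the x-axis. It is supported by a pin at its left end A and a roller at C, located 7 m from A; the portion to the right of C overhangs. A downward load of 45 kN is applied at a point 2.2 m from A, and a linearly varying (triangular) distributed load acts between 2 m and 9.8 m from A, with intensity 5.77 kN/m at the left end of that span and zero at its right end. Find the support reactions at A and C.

A_x = 0, A_y = 38.57 kN, C_y = 28.93 kN

Resultant of the triangular load: ½ × 5.77 × 7.8 = 22.503 kN, acting at 4.6 m from A (one-third of the span from the peak).
ΣM about A: C_y·7 − 45·2.2 − (½·5.77·7.8)·4.6 = 0 → C_y = 202.5138/7 = 28.9305 ≈ 28.93 kN.
ΣF_y = 0: A_y + 28.9305 − 45 − ½·5.77·7.8 = 0 → A_y = 38.57 kN.
ΣF_x = 0: no horizontal applied forces, so A_x = 0.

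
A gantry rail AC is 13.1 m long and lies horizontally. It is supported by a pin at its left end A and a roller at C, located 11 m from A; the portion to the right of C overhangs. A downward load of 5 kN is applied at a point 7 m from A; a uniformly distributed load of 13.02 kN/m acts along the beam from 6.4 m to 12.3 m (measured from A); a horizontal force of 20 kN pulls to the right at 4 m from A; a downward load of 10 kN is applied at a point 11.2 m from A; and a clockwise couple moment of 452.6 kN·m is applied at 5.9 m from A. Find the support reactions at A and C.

Resultant of the distributed load: 13.02 × 5.9 = 76.818 kN at 9.35 m from A.
ΣM about A: C_y·11 − 5·7 − (13.02·5.9)·9.35 − 10·11.2 − 452.6 = 0 → C_y = 1317.8483/11 = 119.804 ≈ 119.8 kN.
ΣF_y = 0: A_y + 119.804 − 5 − 13.02·5.9 − 10 = 0 → A_y = -27.99 kN.
ΣF_x = 0: A_x + 20 = 0 → A_x = -20.00 kN.

A_x = -20.00 kN, A_y = -27.99 kN, C_y = 119.8 kN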